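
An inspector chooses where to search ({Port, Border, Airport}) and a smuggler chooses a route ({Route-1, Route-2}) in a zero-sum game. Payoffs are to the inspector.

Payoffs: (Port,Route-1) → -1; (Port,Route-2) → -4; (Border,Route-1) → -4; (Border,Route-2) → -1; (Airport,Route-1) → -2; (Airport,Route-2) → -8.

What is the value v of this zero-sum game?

-5/2

Row minima: Port → -4, Border → -4, Airport → -8; maximin = -4.
Column maxima: Route-1 → -1, Route-2 → -1; minimax = -1.
-4 ≠ -1, so there is no saddle point; optimal play is mixed.
Airport is strictly dominated by Port, so the inspector never plays it.
On the remaining 2×2 (Port, Border vs Route-1, Route-2):
Let the inspector play Port with probability p. Expected payoff against Route-1: (-1)p + (-4)(1−p) = 3p − 4; against Route-2: (-4)p + (-1)(1−p) = −3p − 1.
Setting these equal: 3p − 4 = −3p − 1 ⇒ 6p = 3 ⇒ p = 1/2, and the value is (3)·(1/2) − 4 = -5/2.
For the smuggler: with q = P(Route-1), equating Port's and Border's payoffs gives 3q − 4 = −3q − 1 ⇒ q = 1/2.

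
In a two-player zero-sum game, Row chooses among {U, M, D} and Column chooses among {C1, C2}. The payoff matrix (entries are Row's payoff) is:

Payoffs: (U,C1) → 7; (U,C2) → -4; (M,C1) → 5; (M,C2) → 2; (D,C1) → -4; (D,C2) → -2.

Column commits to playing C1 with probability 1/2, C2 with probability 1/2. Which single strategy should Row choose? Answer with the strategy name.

Expected payoff of U: (1/2)·7 + (1/2)·(-4) = 3/2.
Expected payoff of M: (1/2)·5 + (1/2)·2 = 7/2.
Expected payoff of D: (1/2)·(-4) + (1/2)·(-2) = -3.
The largest is 7/2, so Row's best response is M.

M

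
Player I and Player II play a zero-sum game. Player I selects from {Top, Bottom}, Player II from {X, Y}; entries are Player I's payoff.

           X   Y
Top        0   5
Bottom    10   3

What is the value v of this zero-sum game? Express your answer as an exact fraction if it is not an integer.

25/6

Row minima: Top → 0, Bottom → 3; maximin = 3.
Column maxima: X → 10, Y → 5; minimax = 5.
3 ≠ 5, so there is no saddle point; optimal play is mixed.
Let Player I play Top with probability p. Expected payoff against X: 0p + 10(1−p) = −10p + 10; against Y: 5p + 3(1−p) = 2p + 3.
Setting these equal: −10p + 10 = 2p + 3 ⇒ −12p = -7 ⇒ p = 7/12, and the value is (-10)·(7/12) + 10 = 25/6.
For Player II: with q = P(X), equating Top's and Bottom's payoffs gives −5q + 5 = 7q + 3 ⇒ q = 1/6.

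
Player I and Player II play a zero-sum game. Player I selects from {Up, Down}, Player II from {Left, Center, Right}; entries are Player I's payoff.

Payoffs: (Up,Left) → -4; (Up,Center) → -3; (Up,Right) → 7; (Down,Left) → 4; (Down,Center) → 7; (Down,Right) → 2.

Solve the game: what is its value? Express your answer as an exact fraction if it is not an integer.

36/13

Row minima: Up → -4, Down → 2; maximin = 2.
Column maxima: Left → 4, Center → 7, Right → 7; minimax = 4.
2 ≠ 4, so there is no saddle point; optimal play is mixed.
Center is strictly dominated by Left (it gives Player I strictly more in every row), so Player II never plays it.
On the remaining 2×2 (Up, Down vs Left, Right):
Let Player I play Up with probability p. Expected payoff against Left: (-4)p + 4(1−p) = −8p + 4; against Right: 7p + 2(1−p) = 5p + 2.
Setting these equal: −8p + 4 = 5p + 2 ⇒ −13p = -2 ⇒ p = 2/13, and the value is (-8)·(2/13) + 4 = 36/13.
For Player II: with q = P(Left), equating Up's and Down's payoffs gives −11q + 7 = 2q + 2 ⇒ q = 5/13.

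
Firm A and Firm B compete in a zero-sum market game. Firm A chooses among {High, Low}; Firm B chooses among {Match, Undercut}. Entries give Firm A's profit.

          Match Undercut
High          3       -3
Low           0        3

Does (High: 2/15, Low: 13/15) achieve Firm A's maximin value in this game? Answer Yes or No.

No

Against Match this mix gives (2/15)·3 + (13/15)·0 = 2/5.
Against Undercut this mix gives (2/15)·(-3) + (13/15)·3 = 11/5.
Firm B will play Match, holding Firm A to 2/5. Shifting weight toward the row that does better against Match would raise this floor (the equalizing mix achieves 1 against both Match and Undercut), so the proposed strategy is not optimal.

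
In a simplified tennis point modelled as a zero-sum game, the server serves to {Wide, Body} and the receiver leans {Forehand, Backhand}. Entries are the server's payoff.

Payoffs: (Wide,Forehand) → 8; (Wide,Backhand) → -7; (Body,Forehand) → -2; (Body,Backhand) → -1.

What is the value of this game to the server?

Row minima: Wide → -7, Body → -2; maximin = -2.
Column maxima: Forehand → 8, Backhand → -1; minimax = -1.
-2 ≠ -1, so there is no saddle point; optimal play is mixed.
Let the server play Wide with probability p. Expected payoff against Forehand: 8p + (-2)(1−p) = 10p − 2; against Backhand: (-7)p + (-1)(1−p) = −6p − 1.
Setting these equal: 10p − 2 = −6p − 1 ⇒ 16p = 1 ⇒ p = 1/16, and the value is (10)·(1/16) − 2 = -11/8.
For the receiver: with q = P(Forehand), equating Wide's and Body's payoffs gives 15q − 7 = −q − 1 ⇒ q = 3/8.

-11/8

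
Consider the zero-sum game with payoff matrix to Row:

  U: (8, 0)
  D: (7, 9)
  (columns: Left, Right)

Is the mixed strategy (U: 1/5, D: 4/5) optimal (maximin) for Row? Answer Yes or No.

Against Left this mix gives (1/5)·8 + (4/5)·7 = 36/5.
Against Right this mix gives (1/5)·0 + (4/5)·9 = 36/5.
All of Column's active replies (Left, Right) yield 36/5, and no column does worse for Row. The mix makes Column indifferent and guarantees 36/5, so it is optimal.

Yes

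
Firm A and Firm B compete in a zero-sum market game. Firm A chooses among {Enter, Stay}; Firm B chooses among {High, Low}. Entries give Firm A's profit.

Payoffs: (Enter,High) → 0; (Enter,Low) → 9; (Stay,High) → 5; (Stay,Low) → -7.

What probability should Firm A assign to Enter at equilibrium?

Row minima: Enter → 0, Stay → -7; maximin = 0.
Column maxima: High → 5, Low → 9; minimax = 5.
0 ≠ 5, so there is no saddle point; optimal play is mixed.
Let Firm A play Enter with probability p. Expected payoff against High: 0p + 5(1−p) = −5p + 5; against Low: 9p + (-7)(1−p) = 16p − 7.
Setting these equal: −5p + 5 = 16p − 7 ⇒ −21p = -12 ⇒ p = 4/7, and the value is (-5)·(4/7) + 5 = 15/7.
For Firm B: with q = P(High), equating Enter's and Stay's payoffs gives −9q + 9 = 12q − 7 ⇒ q = 16/21.

4/7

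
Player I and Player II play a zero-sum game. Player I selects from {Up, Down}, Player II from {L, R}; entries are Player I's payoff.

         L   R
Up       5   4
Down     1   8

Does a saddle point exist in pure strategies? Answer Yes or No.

No

Row minima: Up → 4, Down → 1; maximin = 4.
Column maxima: L → 5, R → 8; minimax = 5.
4 ≠ 5, so no pure-strategy equilibrium exists.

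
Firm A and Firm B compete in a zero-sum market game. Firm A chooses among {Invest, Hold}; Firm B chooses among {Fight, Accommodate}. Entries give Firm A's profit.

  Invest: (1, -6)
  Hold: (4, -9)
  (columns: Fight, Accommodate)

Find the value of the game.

-6

Row minima: Invest → -6, Hold → -9; maximin = -6.
Column maxima: Fight → 4, Accommodate → -6; minimax = -6.
Since maximin = minimax = -6, there is a saddle point and the value is -6.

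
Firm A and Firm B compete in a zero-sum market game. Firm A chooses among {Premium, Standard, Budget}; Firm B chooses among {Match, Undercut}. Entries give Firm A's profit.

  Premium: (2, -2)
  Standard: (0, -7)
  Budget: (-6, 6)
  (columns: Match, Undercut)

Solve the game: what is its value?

Row minima: Premium → -2, Standard → -7, Budget → -6; maximin = -2.
Column maxima: Match → 2, Undercut → 6; minimax = 2.
-2 ≠ 2, so there is no saddle point; optimal play is mixed.
Standard is strictly dominated by Premium, so Firm A never plays it.
On the remaining 2×2 (Premium, Budget vs Match, Undercut):
Let Firm A play Premium with probability p. Expected payoff against Match: 2p + (-6)(1−p) = 8p − 6; against Undercut: (-2)p + 6(1−p) = −8p + 6.
Setting these equal: 8p − 6 = −8p + 6 ⇒ 16p = 12 ⇒ p = 3/4, and the value is (8)·(3/4) − 6 = 0.
For Firm B: with q = P(Match), equating Premium's and Budget's payoffs gives 4q − 2 = −12q + 6 ⇒ q = 1/2.

0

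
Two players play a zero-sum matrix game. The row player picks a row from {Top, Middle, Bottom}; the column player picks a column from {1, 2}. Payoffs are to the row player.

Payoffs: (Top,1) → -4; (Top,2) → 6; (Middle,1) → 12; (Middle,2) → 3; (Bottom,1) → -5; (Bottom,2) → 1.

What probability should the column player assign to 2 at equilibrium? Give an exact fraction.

16/19

Row minima: Top → -4, Middle → 3, Bottom → -5; maximin = 3.
Column maxima: 1 → 12, 2 → 6; minimax = 6.
3 ≠ 6, so there is no saddle point; optimal play is mixed.
Bottom is strictly dominated by Top, so the row player never plays it.
On the remaining 2×2 (Top, Middle vs 1, 2):
Let the row player play Top with probability p. Expected payoff against 1: (-4)p + 12(1−p) = −16p + 12; against 2: 6p + 3(1−p) = 3p + 3.
Setting these equal: −16p + 12 = 3p + 3 ⇒ −19p = -9 ⇒ p = 9/19, and the value is (-16)·(9/19) + 12 = 84/19.
For the column player: with q = P(1), equating Top's and Middle's payoffs gives −10q + 6 = 9q + 3 ⇒ q = 3/19.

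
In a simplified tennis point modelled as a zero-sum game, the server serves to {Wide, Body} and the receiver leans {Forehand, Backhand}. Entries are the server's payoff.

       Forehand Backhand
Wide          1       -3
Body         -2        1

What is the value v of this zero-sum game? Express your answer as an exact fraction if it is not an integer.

Row minima: Wide → -3, Body → -2; maximin = -2.
Column maxima: Forehand → 1, Backhand → 1; minimax = 1.
-2 ≠ 1, so there is no saddle point; optimal play is mixed.
Let the server play Wide with probability p. Expected payoff against Forehand: 1p + (-2)(1−p) = 3p − 2; against Backhand: (-3)p + 1(1−p) = −4p + 1.
Setting these equal: 3p − 2 = −4p + 1 ⇒ 7p = 3 ⇒ p = 3/7, and the value is (3)·(3/7) − 2 = -5/7.
For the receiver: with q = P(Forehand), equating Wide's and Body's payoffs gives 4q − 3 = −3q + 1 ⇒ q = 4/7.

-5/7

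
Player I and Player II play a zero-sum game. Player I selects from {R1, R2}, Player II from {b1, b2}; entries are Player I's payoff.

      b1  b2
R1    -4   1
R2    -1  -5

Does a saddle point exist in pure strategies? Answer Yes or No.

No

Row minima: R1 → -4, R2 → -5; maximin = -4.
Column maxima: b1 → -1, b2 → 1; minimax = -1.
-4 ≠ -1, so no pure-strategy equilibrium exists.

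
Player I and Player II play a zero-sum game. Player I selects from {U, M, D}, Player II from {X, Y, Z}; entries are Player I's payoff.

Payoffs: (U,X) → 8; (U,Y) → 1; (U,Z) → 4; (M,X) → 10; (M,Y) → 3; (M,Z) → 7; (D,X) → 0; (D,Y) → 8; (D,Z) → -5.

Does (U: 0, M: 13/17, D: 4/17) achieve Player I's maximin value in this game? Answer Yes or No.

Yes

Against X this mix gives (13/17)·10 + (4/17)·0 = 130/17.
Against Y this mix gives (13/17)·3 + (4/17)·8 = 71/17.
Against Z this mix gives (13/17)·7 + (4/17)·(-5) = 71/17.
All of Player II's active replies (Y, Z) yield 71/17, and no column does worse for Player I. The mix makes Player II indifferent and guarantees 71/17, so it is optimal.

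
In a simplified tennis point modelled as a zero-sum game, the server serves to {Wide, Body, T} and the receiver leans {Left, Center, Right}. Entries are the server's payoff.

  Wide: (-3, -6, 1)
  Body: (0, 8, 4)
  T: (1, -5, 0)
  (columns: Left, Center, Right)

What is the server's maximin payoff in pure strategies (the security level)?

0

Row minima: Wide → -6, Body → 0, T → -5.
The best of these is 0.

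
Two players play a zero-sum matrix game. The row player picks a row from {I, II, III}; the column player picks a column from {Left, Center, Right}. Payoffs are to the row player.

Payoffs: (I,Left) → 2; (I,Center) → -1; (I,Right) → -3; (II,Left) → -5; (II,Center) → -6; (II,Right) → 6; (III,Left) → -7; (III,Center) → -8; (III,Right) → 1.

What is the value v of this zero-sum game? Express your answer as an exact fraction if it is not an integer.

Row minima: I → -3, II → -6, III → -8; maximin = -3.
Column maxima: Left → 2, Center → -1, Right → 6; minimax = -1.
-3 ≠ -1, so there is no saddle point; optimal play is mixed.
III is strictly dominated by II, so the row player never plays it.
Left is strictly dominated by Center (it gives the row player strictly more in every row), so the column player never plays it.
On the remaining 2×2 (I, II vs Center, Right):
Let the row player play I with probability p. Expected payoff against Center: (-1)p + (-6)(1−p) = 5p − 6; against Right: (-3)p + 6(1−p) = −9p + 6.
Setting these equal: 5p − 6 = −9p + 6 ⇒ 14p = 12 ⇒ p = 6/7, and the value is (5)·(6/7) − 6 = -12/7.
For the column player: with q = P(Center), equating I's and II's payoffs gives 2q − 3 = −12q + 6 ⇒ q = 9/14.

-12/7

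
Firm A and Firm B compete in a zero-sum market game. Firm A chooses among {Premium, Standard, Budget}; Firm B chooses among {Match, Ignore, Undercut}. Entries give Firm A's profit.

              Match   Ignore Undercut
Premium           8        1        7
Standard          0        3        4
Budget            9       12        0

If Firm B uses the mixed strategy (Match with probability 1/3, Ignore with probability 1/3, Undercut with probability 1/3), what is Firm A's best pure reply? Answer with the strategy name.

Expected payoff of Premium: (1/3)·8 + (1/3)·1 + (1/3)·7 = 16/3.
Expected payoff of Standard: (1/3)·0 + (1/3)·3 + (1/3)·4 = 7/3.
Expected payoff of Budget: (1/3)·9 + (1/3)·12 + (1/3)·0 = 7.
The largest is 7, so Firm A's best response is Budget.

Budget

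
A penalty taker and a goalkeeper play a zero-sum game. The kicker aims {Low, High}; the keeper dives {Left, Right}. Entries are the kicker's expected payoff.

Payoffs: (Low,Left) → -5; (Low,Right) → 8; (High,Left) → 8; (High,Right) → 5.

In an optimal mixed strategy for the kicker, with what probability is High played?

Row minima: Low → -5, High → 5; maximin = 5.
Column maxima: Left → 8, Right → 8; minimax = 8.
5 ≠ 8, so there is no saddle point; optimal play is mixed.
Let the kicker play Low with probability p. Expected payoff against Left: (-5)p + 8(1−p) = −13p + 8; against Right: 8p + 5(1−p) = 3p + 5.
Setting these equal: −13p + 8 = 3p + 5 ⇒ −16p = -3 ⇒ p = 3/16, and the value is (-13)·(3/16) + 8 = 89/16.
For the keeper: with q = P(Left), equating Low's and High's payoffs gives −13q + 8 = 3q + 5 ⇒ q = 3/16.

13/16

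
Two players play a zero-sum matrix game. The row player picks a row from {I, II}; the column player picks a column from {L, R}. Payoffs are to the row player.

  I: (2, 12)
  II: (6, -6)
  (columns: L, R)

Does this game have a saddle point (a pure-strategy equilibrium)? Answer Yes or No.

No

Row minima: I → 2, II → -6; maximin = 2.
Column maxima: L → 6, R → 12; minimax = 6.
2 ≠ 6, so no pure-strategy equilibrium exists.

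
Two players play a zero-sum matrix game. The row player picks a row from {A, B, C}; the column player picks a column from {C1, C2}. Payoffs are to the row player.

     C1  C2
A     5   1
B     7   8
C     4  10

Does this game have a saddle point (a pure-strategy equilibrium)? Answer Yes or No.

Yes

Row minima: A → 1, B → 7, C → 4; maximin = 7.
Column maxima: C1 → 7, C2 → 10; minimax = 7.
maximin = minimax = 7, so a saddle point exists.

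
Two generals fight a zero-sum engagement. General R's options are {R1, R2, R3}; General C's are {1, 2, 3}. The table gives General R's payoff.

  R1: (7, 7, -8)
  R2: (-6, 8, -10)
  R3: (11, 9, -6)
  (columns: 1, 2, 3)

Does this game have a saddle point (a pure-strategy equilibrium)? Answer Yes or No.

Yes

Row minima: R1 → -8, R2 → -10, R3 → -6; maximin = -6.
Column maxima: 1 → 11, 2 → 9, 3 → -6; minimax = -6.
maximin = minimax = -6, so a saddle point exists.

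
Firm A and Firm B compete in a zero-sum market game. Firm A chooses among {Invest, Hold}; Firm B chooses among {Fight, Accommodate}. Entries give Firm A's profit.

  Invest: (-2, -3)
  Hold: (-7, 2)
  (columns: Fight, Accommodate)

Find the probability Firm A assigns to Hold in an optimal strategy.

Row minima: Invest → -3, Hold → -7; maximin = -3.
Column maxima: Fight → -2, Accommodate → 2; minimax = -2.
-3 ≠ -2, so there is no saddle point; optimal play is mixed.
Let Firm A play Invest with probability p. Expected payoff against Fight: (-2)p + (-7)(1−p) = 5p − 7; against Accommodate: (-3)p + 2(1−p) = −5p + 2.
Setting these equal: 5p − 7 = −5p + 2 ⇒ 10p = 9 ⇒ p = 9/10, and the value is (5)·(9/10) − 7 = -5/2.
For Firm B: with q = P(Fight), equating Invest's and Hold's payoffs gives q − 3 = −9q + 2 ⇒ q = 1/2.

1/10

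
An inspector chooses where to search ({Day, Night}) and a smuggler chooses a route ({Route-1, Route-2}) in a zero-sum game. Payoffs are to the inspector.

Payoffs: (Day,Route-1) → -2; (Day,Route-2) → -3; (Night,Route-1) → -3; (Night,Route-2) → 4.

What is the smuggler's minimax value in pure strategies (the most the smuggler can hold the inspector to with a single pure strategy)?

-2

Column maxima: Route-1 → -2, Route-2 → 4.
The smallest of these is -2.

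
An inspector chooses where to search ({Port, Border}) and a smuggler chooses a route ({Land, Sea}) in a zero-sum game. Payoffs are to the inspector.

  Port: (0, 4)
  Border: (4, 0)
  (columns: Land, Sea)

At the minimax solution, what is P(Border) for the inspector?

Row minima: Port → 0, Border → 0; maximin = 0.
Column maxima: Land → 4, Sea → 4; minimax = 4.
0 ≠ 4, so there is no saddle point; optimal play is mixed.
Let the inspector play Port with probability p. Expected payoff against Land: 0p + 4(1−p) = −4p + 4; against Sea: 4p + 0(1−p) = 4p.
Setting these equal: −4p + 4 = 4p ⇒ −8p = -4 ⇒ p = 1/2, and the value is (-4)·(1/2) + 4 = 2.
For the smuggler: with q = P(Land), equating Port's and Border's payoffs gives −4q + 4 = 4q ⇒ q = 1/2.

1/2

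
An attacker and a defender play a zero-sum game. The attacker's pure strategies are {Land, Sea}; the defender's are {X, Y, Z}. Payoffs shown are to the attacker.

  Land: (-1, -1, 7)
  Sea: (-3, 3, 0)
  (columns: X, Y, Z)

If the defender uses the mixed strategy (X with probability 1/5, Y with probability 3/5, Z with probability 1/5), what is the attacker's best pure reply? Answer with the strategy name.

Sea

Expected payoff of Land: (1/5)·(-1) + (3/5)·(-1) + (1/5)·7 = 3/5.
Expected payoff of Sea: (1/5)·(-3) + (3/5)·3 + (1/5)·0 = 6/5.
The largest is 6/5, so the attacker's best response is Sea.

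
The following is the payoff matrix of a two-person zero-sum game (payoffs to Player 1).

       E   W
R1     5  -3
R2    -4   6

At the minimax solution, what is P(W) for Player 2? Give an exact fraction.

Row minima: R1 → -3, R2 → -4; maximin = -3.
Column maxima: E → 5, W → 6; minimax = 5.
-3 ≠ 5, so there is no saddle point; optimal play is mixed.
Let Player 1 play R1 with probability p. Expected payoff against E: 5p + (-4)(1−p) = 9p − 4; against W: (-3)p + 6(1−p) = −9p + 6.
Setting these equal: 9p − 4 = −9p + 6 ⇒ 18p = 10 ⇒ p = 5/9, and the value is (9)·(5/9) − 4 = 1.
For Player 2: with q = P(E), equating R1's and R2's payoffs gives 8q − 3 = −10q + 6 ⇒ q = 1/2.

1/2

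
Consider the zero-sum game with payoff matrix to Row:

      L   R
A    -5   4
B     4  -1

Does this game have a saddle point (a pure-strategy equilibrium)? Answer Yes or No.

No

Row minima: A → -5, B → -1; maximin = -1.
Column maxima: L → 4, R → 4; minimax = 4.
-1 ≠ 4, so no pure-strategy equilibrium exists.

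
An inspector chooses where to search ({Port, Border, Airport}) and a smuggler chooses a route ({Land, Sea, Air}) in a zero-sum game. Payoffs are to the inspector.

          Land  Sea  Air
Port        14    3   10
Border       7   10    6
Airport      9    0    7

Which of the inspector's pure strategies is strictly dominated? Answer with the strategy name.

Airport

Port gives a strictly higher payoff than Airport against every column: 14 > 9, 3 > 0, 10 > 7.
So Airport is strictly dominated and the inspector never plays it.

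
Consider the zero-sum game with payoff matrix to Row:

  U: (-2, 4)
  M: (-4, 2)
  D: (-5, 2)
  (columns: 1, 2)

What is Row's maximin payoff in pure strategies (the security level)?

Row minima: U → -2, M → -4, D → -5.
The best of these is -2.

-2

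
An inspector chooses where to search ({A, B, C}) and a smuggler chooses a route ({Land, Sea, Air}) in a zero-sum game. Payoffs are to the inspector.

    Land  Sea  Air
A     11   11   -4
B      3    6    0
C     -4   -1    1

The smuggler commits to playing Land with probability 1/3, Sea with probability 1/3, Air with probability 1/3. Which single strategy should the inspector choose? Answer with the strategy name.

Expected payoff of A: (1/3)·11 + (1/3)·11 + (1/3)·(-4) = 6.
Expected payoff of B: (1/3)·3 + (1/3)·6 + (1/3)·0 = 3.
Expected payoff of C: (1/3)·(-4) + (1/3)·(-1) + (1/3)·1 = -4/3.
The largest is 6, so the inspector's best response is A.

A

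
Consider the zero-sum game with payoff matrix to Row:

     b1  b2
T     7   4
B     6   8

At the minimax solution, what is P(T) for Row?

2/5

Row minima: T → 4, B → 6; maximin = 6.
Column maxima: b1 → 7, b2 → 8; minimax = 7.
6 ≠ 7, so there is no saddle point; optimal play is mixed.
Let Row play T with probability p. Expected payoff against b1: 7p + 6(1−p) = p + 6; against b2: 4p + 8(1−p) = −4p + 8.
Setting these equal: p + 6 = −4p + 8 ⇒ 5p = 2 ⇒ p = 2/5, and the value is (1)·(2/5) + 6 = 32/5.
For Column: with q = P(b1), equating T's and B's payoffs gives 3q + 4 = −2q + 8 ⇒ q = 4/5.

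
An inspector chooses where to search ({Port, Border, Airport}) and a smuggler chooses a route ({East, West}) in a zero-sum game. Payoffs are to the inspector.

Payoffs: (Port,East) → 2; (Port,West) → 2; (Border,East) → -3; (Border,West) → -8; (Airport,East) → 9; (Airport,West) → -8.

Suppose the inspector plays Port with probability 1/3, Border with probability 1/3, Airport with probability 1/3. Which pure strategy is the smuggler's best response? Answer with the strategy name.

If the smuggler plays East, the inspector's expected payoff is (1/3)·2 + (1/3)·(-3) + (1/3)·9 = 8/3.
If the smuggler plays West, the inspector's expected payoff is (1/3)·2 + (1/3)·(-8) + (1/3)·(-8) = -14/3.
The smuggler minimizes the inspector's payoff; the smallest is -14/3, so the best response is West.

West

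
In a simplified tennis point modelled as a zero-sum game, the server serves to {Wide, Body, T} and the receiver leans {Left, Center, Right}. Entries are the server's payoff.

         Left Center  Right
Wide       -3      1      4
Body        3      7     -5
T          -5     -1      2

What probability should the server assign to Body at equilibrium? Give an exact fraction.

7/15

Row minima: Wide → -3, Body → -5, T → -5; maximin = -3.
Column maxima: Left → 3, Center → 7, Right → 4; minimax = 3.
-3 ≠ 3, so there is no saddle point; optimal play is mixed.
T is strictly dominated by Wide, so the server never plays it.
Center is strictly dominated by Left (it gives the server strictly more in every row), so the receiver never plays it.
On the remaining 2×2 (Wide, Body vs Left, Right):
Let the server play Wide with probability p. Expected payoff against Left: (-3)p + 3(1−p) = −6p + 3; against Right: 4p + (-5)(1−p) = 9p − 5.
Setting these equal: −6p + 3 = 9p − 5 ⇒ −15p = -8 ⇒ p = 8/15, and the value is (-6)·(8/15) + 3 = -1/5.
For the receiver: with q = P(Left), equating Wide's and Body's payoffs gives −7q + 4 = 8q − 5 ⇒ q = 3/5.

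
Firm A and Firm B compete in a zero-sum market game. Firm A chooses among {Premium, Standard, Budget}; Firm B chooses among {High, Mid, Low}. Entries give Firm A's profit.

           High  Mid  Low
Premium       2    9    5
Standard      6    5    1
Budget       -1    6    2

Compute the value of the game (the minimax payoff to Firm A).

Row minima: Premium → 2, Standard → 1, Budget → -1; maximin = 2.
Column maxima: High → 6, Mid → 9, Low → 5; minimax = 5.
2 ≠ 5, so there is no saddle point; optimal play is mixed.
Budget is strictly dominated by Premium, so Firm A never plays it.
Mid is strictly dominated by Low (it gives Firm A strictly more in every row), so Firm B never plays it.
On the remaining 2×2 (Premium, Standard vs High, Low):
Let Firm A play Premium with probability p. Expected payoff against High: 2p + 6(1−p) = −4p + 6; against Low: 5p + 1(1−p) = 4p + 1.
Setting these equal: −4p + 6 = 4p + 1 ⇒ −8p = -5 ⇒ p = 5/8, and the value is (-4)·(5/8) + 6 = 7/2.
For Firm B: with q = P(High), equating Premium's and Standard's payoffs gives −3q + 5 = 5q + 1 ⇒ q = 1/2.

7/2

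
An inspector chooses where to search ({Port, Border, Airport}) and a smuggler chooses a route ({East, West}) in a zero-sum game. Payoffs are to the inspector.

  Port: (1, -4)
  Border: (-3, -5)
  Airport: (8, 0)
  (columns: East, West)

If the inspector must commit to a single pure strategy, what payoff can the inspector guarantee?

Row minima: Port → -4, Border → -5, Airport → 0.
The best of these is 0.

0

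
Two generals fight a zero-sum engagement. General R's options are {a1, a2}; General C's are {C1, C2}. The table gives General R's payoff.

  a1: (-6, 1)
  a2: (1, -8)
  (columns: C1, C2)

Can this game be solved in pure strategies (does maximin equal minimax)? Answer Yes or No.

Row minima: a1 → -6, a2 → -8; maximin = -6.
Column maxima: C1 → 1, C2 → 1; minimax = 1.
-6 ≠ 1, so no pure-strategy equilibrium exists.

No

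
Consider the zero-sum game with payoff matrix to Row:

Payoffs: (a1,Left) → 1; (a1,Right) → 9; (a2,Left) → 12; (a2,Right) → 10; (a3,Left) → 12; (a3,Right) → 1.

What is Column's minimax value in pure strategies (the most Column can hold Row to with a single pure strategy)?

10

Column maxima: Left → 12, Right → 10.
The smallest of these is 10.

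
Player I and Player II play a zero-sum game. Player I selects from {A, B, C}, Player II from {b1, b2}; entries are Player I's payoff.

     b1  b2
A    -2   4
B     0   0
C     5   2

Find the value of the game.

Row minima: A → -2, B → 0, C → 2; maximin = 2.
Column maxima: b1 → 5, b2 → 4; minimax = 4.
2 ≠ 4, so there is no saddle point; optimal play is mixed.
B is strictly dominated by C, so Player I never plays it.
On the remaining 2×2 (A, C vs b1, b2):
Let Player I play A with probability p. Expected payoff against b1: (-2)p + 5(1−p) = −7p + 5; against b2: 4p + 2(1−p) = 2p + 2.
Setting these equal: −7p + 5 = 2p + 2 ⇒ −9p = -3 ⇒ p = 1/3, and the value is (-7)·(1/3) + 5 = 8/3.
For Player II: with q = P(b1), equating A's and C's payoffs gives −6q + 4 = 3q + 2 ⇒ q = 2/9.

8/3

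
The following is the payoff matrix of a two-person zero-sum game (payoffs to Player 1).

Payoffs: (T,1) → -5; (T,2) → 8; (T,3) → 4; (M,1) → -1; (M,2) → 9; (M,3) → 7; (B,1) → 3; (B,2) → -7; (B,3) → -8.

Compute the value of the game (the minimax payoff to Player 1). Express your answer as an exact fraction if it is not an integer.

Row minima: T → -5, M → -1, B → -8; maximin = -1.
Column maxima: 1 → 3, 2 → 9, 3 → 7; minimax = 3.
-1 ≠ 3, so there is no saddle point; optimal play is mixed.
T is strictly dominated by M, so Player 1 never plays it.
2 is strictly dominated by 3 (it gives Player 1 strictly more in every row), so Player 2 never plays it.
On the remaining 2×2 (M, B vs 1, 3):
Let Player 1 play M with probability p. Expected payoff against 1: (-1)p + 3(1−p) = −4p + 3; against 3: 7p + (-8)(1−p) = 15p − 8.
Setting these equal: −4p + 3 = 15p − 8 ⇒ −19p = -11 ⇒ p = 11/19, and the value is (-4)·(11/19) + 3 = 13/19.
For Player 2: with q = P(1), equating M's and B's payoffs gives −8q + 7 = 11q − 8 ⇒ q = 15/19.

13/19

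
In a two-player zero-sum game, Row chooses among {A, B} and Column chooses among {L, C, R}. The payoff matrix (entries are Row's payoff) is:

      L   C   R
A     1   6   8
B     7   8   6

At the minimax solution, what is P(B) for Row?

Row minima: A → 1, B → 6; maximin = 6.
Column maxima: L → 7, C → 8, R → 8; minimax = 7.
6 ≠ 7, so there is no saddle point; optimal play is mixed.
C is strictly dominated by L (it gives Row strictly more in every row), so Column never plays it.
On the remaining 2×2 (A, B vs L, R):
Let Row play A with probability p. Expected payoff against L: 1p + 7(1−p) = −6p + 7; against R: 8p + 6(1−p) = 2p + 6.
Setting these equal: −6p + 7 = 2p + 6 ⇒ −8p = -1 ⇒ p = 1/8, and the value is (-6)·(1/8) + 7 = 25/4.
For Column: with q = P(L), equating A's and B's payoffs gives −7q + 8 = q + 6 ⇒ q = 1/4.

7/8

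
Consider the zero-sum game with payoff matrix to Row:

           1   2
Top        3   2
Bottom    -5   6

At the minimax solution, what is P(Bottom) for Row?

1/12

Row minima: Top → 2, Bottom → -5; maximin = 2.
Column maxima: 1 → 3, 2 → 6; minimax = 3.
2 ≠ 3, so there is no saddle point; optimal play is mixed.
Let Row play Top with probability p. Expected payoff against 1: 3p + (-5)(1−p) = 8p − 5; against 2: 2p + 6(1−p) = −4p + 6.
Setting these equal: 8p − 5 = −4p + 6 ⇒ 12p = 11 ⇒ p = 11/12, and the value is (8)·(11/12) − 5 = 7/3.
For Column: with q = P(1), equating Top's and Bottom's payoffs gives q + 2 = −11q + 6 ⇒ q = 1/3.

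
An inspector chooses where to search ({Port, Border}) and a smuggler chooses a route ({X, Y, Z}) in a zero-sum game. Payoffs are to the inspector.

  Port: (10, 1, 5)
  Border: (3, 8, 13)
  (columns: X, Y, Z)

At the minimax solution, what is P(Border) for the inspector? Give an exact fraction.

Row minima: Port → 1, Border → 3; maximin = 3.
Column maxima: X → 10, Y → 8, Z → 13; minimax = 8.
3 ≠ 8, so there is no saddle point; optimal play is mixed.
Z is strictly dominated by Y (it gives the inspector strictly more in every row), so the smuggler never plays it.
On the remaining 2×2 (Port, Border vs X, Y):
Let the inspector play Port with probability p. Expected payoff against X: 10p + 3(1−p) = 7p + 3; against Y: 1p + 8(1−p) = −7p + 8.
Setting these equal: 7p + 3 = −7p + 8 ⇒ 14p = 5 ⇒ p = 5/14, and the value is (7)·(5/14) + 3 = 11/2.
For the smuggler: with q = P(X), equating Port's and Border's payoffs gives 9q + 1 = −5q + 8 ⇒ q = 1/2.

9/14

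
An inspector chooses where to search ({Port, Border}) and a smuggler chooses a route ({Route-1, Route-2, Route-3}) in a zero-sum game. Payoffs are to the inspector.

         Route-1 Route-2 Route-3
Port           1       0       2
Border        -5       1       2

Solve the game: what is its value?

Row minima: Port → 0, Border → -5; maximin = 0.
Column maxima: Route-1 → 1, Route-2 → 1, Route-3 → 2; minimax = 1.
0 ≠ 1, so there is no saddle point; optimal play is mixed.
Route-3 is strictly dominated by Route-1 (it gives the inspector strictly more in every row), so the smuggler never plays it.
On the remaining 2×2 (Port, Border vs Route-1, Route-2):
Let the inspector play Port with probability p. Expected payoff against Route-1: 1p + (-5)(1−p) = 6p − 5; against Route-2: 0p + 1(1−p) = −p + 1.
Setting these equal: 6p − 5 = −p + 1 ⇒ 7p = 6 ⇒ p = 6/7, and the value is (6)·(6/7) − 5 = 1/7.
For the smuggler: with q = P(Route-1), equating Port's and Border's payoffs gives q = −6q + 1 ⇒ q = 1/7.

1/7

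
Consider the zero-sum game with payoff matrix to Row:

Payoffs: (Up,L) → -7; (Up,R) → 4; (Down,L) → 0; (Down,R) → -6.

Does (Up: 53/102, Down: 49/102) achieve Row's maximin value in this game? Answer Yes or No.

Against L this mix gives (53/102)·(-7) + (49/102)·0 = -371/102.
Against R this mix gives (53/102)·4 + (49/102)·(-6) = -41/51.
Column will play L, holding Row to -371/102. Shifting weight toward the row that does better against L would raise this floor (the equalizing mix achieves -42/17 against both L and R), so the proposed strategy is not optimal.

No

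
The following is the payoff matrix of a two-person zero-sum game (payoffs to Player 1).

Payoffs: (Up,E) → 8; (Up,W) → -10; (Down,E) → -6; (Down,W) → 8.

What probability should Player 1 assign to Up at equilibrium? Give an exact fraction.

Row minima: Up → -10, Down → -6; maximin = -6.
Column maxima: E → 8, W → 8; minimax = 8.
-6 ≠ 8, so there is no saddle point; optimal play is mixed.
Let Player 1 play Up with probability p. Expected payoff against E: 8p + (-6)(1−p) = 14p − 6; against W: (-10)p + 8(1−p) = −18p + 8.
Setting these equal: 14p − 6 = −18p + 8 ⇒ 32p = 14 ⇒ p = 7/16, and the value is (14)·(7/16) − 6 = 1/8.
For Player 2: with q = P(E), equating Up's and Down's payoffs gives 18q − 10 = −14q + 8 ⇒ q = 9/16.

7/16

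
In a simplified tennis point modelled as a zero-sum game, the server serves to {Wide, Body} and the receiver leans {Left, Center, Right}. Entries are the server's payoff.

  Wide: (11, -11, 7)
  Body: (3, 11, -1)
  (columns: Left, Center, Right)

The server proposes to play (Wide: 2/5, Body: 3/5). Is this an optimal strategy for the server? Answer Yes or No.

Yes

Against Left this mix gives (2/5)·11 + (3/5)·3 = 31/5.
Against Center this mix gives (2/5)·(-11) + (3/5)·11 = 11/5.
Against Right this mix gives (2/5)·7 + (3/5)·(-1) = 11/5.
All of the receiver's active replies (Center, Right) yield 11/5, and no column does worse for the server. The mix makes the receiver indifferent and guarantees 11/5, so it is optimal.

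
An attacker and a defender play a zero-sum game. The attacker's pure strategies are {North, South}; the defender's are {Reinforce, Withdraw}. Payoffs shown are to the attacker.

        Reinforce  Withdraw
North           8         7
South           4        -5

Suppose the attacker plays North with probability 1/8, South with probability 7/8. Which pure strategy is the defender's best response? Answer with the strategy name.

If the defender plays Reinforce, the attacker's expected payoff is (1/8)·8 + (7/8)·4 = 9/2.
If the defender plays Withdraw, the attacker's expected payoff is (1/8)·7 + (7/8)·(-5) = -7/2.
The defender minimizes the attacker's payoff; the smallest is -7/2, so the best response is Withdraw.

Withdraw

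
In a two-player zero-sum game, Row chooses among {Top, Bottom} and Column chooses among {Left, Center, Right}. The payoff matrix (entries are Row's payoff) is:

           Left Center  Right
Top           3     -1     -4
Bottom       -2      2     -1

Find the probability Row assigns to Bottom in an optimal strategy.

Row minima: Top → -4, Bottom → -2; maximin = -2.
Column maxima: Left → 3, Center → 2, Right → -1; minimax = -1.
-2 ≠ -1, so there is no saddle point; optimal play is mixed.
Center is strictly dominated by Right (it gives Row strictly more in every row), so Column never plays it.
On the remaining 2×2 (Top, Bottom vs Left, Right):
Let Row play Top with probability p. Expected payoff against Left: 3p + (-2)(1−p) = 5p − 2; against Right: (-4)p + (-1)(1−p) = −3p − 1.
Setting these equal: 5p − 2 = −3p − 1 ⇒ 8p = 1 ⇒ p = 1/8, and the value is (5)·(1/8) − 2 = -11/8.
For Column: with q = P(Left), equating Top's and Bottom's payoffs gives 7q − 4 = −q − 1 ⇒ q = 3/8.

7/8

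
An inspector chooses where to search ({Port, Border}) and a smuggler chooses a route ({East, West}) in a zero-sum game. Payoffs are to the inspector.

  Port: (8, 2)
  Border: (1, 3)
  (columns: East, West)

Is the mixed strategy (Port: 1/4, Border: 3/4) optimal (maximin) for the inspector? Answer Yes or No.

Yes

Against East this mix gives (1/4)·8 + (3/4)·1 = 11/4.
Against West this mix gives (1/4)·2 + (3/4)·3 = 11/4.
All of the smuggler's active replies (East, West) yield 11/4, and no column does worse for the inspector. The mix makes the smuggler indifferent and guarantees 11/4, so it is optimal.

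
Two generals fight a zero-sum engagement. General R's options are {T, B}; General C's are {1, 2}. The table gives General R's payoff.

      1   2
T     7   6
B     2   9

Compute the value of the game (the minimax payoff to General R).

51/8

Row minima: T → 6, B → 2; maximin = 6.
Column maxima: 1 → 7, 2 → 9; minimax = 7.
6 ≠ 7, so there is no saddle point; optimal play is mixed.
Let General R play T with probability p. Expected payoff against 1: 7p + 2(1−p) = 5p + 2; against 2: 6p + 9(1−p) = −3p + 9.
Setting these equal: 5p + 2 = −3p + 9 ⇒ 8p = 7 ⇒ p = 7/8, and the value is (5)·(7/8) + 2 = 51/8.
For General C: with q = P(1), equating T's and B's payoffs gives q + 6 = −7q + 9 ⇒ q = 3/8.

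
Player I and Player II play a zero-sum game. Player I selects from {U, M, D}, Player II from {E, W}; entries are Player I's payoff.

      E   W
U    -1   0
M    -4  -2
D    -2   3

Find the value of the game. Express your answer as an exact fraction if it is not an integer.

-1

Row minima: U → -1, M → -4, D → -2; maximin = -1.
Column maxima: E → -1, W → 3; minimax = -1.
Since maximin = minimax = -1, there is a saddle point and the value is -1.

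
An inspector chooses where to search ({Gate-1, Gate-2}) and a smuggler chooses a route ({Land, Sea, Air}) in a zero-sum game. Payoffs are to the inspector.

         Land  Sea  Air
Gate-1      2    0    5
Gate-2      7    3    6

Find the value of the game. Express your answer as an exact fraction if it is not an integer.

Row minima: Gate-1 → 0, Gate-2 → 3; maximin = 3.
Column maxima: Land → 7, Sea → 3, Air → 6; minimax = 3.
Since maximin = minimax = 3, there is a saddle point and the value is 3.

3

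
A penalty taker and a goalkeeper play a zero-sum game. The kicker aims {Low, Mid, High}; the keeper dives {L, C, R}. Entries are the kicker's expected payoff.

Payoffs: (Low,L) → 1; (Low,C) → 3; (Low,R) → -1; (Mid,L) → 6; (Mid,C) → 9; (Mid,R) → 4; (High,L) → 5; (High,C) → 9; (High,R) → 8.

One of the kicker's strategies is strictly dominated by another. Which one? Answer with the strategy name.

Mid gives a strictly higher payoff than Low against every column: 6 > 1, 9 > 3, 4 > -1.
So Low is strictly dominated and the kicker never plays it.

Low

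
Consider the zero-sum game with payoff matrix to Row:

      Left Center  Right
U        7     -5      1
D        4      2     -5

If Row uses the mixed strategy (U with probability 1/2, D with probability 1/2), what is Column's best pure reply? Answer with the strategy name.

Right

If Column plays Left, Row's expected payoff is (1/2)·7 + (1/2)·4 = 11/2.
If Column plays Center, Row's expected payoff is (1/2)·(-5) + (1/2)·2 = -3/2.
If Column plays Right, Row's expected payoff is (1/2)·1 + (1/2)·(-5) = -2.
Column minimizes Row's payoff; the smallest is -2, so the best response is Right.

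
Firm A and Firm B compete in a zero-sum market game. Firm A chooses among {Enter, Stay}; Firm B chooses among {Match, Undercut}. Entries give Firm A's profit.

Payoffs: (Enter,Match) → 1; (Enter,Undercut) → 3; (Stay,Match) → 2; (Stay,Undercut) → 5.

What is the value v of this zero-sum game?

Row minima: Enter → 1, Stay → 2; maximin = 2.
Column maxima: Match → 2, Undercut → 5; minimax = 2.
Since maximin = minimax = 2, there is a saddle point and the value is 2.

2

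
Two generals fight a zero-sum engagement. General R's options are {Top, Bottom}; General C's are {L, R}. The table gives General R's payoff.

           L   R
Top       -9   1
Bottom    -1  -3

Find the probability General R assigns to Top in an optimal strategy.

Row minima: Top → -9, Bottom → -3; maximin = -3.
Column maxima: L → -1, R → 1; minimax = -1.
-3 ≠ -1, so there is no saddle point; optimal play is mixed.
Let General R play Top with probability p. Expected payoff against L: (-9)p + (-1)(1−p) = −8p − 1; against R: 1p + (-3)(1−p) = 4p − 3.
Setting these equal: −8p − 1 = 4p − 3 ⇒ −12p = -2 ⇒ p = 1/6, and the value is (-8)·(1/6) − 1 = -7/3.
For General C: with q = P(L), equating Top's and Bottom's payoffs gives −10q + 1 = 2q − 3 ⇒ q = 1/3.

1/6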